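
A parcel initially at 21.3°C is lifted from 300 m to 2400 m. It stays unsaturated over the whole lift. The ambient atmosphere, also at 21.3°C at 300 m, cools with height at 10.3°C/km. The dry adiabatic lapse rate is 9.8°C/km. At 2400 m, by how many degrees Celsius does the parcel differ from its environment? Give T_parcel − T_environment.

+1.05°C (parcel warmer than environment)

Parcel:
  From 300 m to 2400 m (dry): cools by 9.8 × 2.1 = 20.58°C, giving 0.72°C.
Environment:
  From 300 m to 2400 m (environment): cools by 10.3 × 2.1 = 21.63°C, giving -0.33°C.
T_parcel − T_env = 0.72 − (-0.33) = +1.05°C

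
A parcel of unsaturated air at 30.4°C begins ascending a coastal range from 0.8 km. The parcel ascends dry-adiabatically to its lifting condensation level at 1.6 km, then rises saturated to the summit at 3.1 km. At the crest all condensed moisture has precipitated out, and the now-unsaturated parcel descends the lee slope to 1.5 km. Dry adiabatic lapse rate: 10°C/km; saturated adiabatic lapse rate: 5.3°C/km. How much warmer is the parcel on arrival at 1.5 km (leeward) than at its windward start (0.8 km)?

+0.05°C

800 → 1600 m (dry, 10°C/km): ΔT = -10 × 0.8 = -8°C → T = 22.4°C
1600 → 3100 m (saturated, 5.3°C/km): ΔT = -5.3 × 1.5 = -7.95°C → T = 14.45°C
3100 → 1500 m (dry descent, 10°C/km): ΔT = +10 × 1.6 = +16°C → T = 30.45°C
Net change vs windward start: 30.45 − 30.4 = +0.05°C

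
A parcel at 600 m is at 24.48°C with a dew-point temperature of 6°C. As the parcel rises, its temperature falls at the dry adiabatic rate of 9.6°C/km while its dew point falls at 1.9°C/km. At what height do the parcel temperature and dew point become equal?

T and T_d converge at 9.6 − 1.9 = 7.7°C per km
Height above start = (24.48 − 6) / 7.7 = 2.4 km
LCL altitude = 600 m + 2400 m = 3000 m

3000 m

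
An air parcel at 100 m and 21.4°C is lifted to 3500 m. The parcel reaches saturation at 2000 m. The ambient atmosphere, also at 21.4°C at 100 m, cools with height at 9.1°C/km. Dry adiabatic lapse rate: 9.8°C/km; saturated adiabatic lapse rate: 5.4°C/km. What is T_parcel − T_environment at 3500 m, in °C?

Parcel:
  From 100 m to 2000 m (dry): cools by 9.8 × 1.9 = 18.62°C, giving 2.78°C.
  From 2000 m to 3500 m (saturated): cools by 5.4 × 1.5 = 8.1°C, giving -5.32°C.
Environment:
  From 100 m to 3500 m (environment): cools by 9.1 × 3.4 = 30.94°C, giving -9.54°C.
T_parcel − T_env = -5.32 − (-9.54) = +4.22°C

+4.22°C (parcel warmer than environment)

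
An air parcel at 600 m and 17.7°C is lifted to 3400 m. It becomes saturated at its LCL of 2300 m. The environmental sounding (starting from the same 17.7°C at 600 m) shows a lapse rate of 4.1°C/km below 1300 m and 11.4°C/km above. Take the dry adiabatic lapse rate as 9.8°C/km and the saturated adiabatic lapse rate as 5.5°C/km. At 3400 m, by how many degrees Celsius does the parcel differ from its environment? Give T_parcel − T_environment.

+4.1°C (parcel warmer than environment)

Parcel:
  600 → 2300 m (dry, 9.8°C/km): ΔT = -9.8 × 1.7 = -16.66°C → T = 1.04°C
  2300 → 3400 m (saturated, 5.5°C/km): ΔT = -5.5 × 1.1 = -6.05°C → T = -5.01°C
Environment:
  600 → 1300 m (environment, lower layer, 4.1°C/km): ΔT = -4.1 × 0.7 = -2.87°C → T = 14.83°C
  1300 → 3400 m (environment, upper layer, 11.4°C/km): ΔT = -11.4 × 2.1 = -23.94°C → T = -9.11°C
T_parcel − T_env = -5.01 − (-9.11) = +4.1°C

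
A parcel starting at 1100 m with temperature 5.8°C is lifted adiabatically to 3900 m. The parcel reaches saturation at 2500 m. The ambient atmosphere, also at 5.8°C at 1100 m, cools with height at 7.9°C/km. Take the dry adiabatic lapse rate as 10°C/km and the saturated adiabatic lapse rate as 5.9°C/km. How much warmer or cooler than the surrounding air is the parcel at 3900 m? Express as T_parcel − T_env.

-0.14°C (parcel cooler than environment)

Parcel:
  1100–2500 m, dry: Δz = 1.4 km ⇒ ΔT = -14°C; T = -8.2°C
  2500–3900 m, saturated: Δz = 1.4 km ⇒ ΔT = -8.26°C; T = -16.46°C
Environment:
  1100–3900 m, environment: Δz = 2.8 km ⇒ ΔT = -22.12°C; T = -16.32°C
T_parcel − T_env = -16.46 − (-16.32) = -0.14°C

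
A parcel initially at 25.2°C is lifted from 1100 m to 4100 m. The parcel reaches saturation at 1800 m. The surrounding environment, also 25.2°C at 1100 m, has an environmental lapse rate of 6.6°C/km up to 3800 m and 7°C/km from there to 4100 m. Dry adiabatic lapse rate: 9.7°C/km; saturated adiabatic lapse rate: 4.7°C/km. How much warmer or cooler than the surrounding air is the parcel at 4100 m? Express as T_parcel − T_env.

+2.32°C (parcel warmer than environment)

Parcel:
  1100 → 1800 m (dry, 9.7°C/km): ΔT = -9.7 × 0.7 = -6.79°C → T = 18.41°C
  1800 → 4100 m (saturated, 4.7°C/km): ΔT = -4.7 × 2.3 = -10.81°C → T = 7.6°C
Environment:
  1100 → 3800 m (environment, lower layer, 6.6°C/km): ΔT = -6.6 × 2.7 = -17.82°C → T = 7.38°C
  3800 → 4100 m (environment, upper layer, 7°C/km): ΔT = -7 × 0.3 = -2.1°C → T = 5.28°C
T_parcel − T_env = 7.6 − 5.28 = +2.32°C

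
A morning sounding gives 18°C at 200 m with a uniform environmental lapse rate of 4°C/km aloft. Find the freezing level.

Height above start = (18 − 0) / 4 = 4.5 km
Altitude = 200 m + 4500 m = 4700 m

4700 m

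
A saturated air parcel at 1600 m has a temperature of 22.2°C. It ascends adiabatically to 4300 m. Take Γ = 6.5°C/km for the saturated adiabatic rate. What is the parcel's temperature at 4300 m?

4.65°C

1600 → 4300 m (saturated adiabatic, 6.5°C/km): ΔT = -6.5 × 2.7 = -17.55°C → T = 4.65°C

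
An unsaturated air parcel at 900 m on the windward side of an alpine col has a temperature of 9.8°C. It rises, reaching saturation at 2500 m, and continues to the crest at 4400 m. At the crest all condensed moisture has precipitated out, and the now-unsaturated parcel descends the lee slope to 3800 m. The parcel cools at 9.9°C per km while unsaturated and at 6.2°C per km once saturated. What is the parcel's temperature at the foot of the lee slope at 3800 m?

-11.88°C

Dry to 2500 m: -9.9 × 1.6 km = -15.84°C, so T = -6.04°C.
Saturated to 4400 m: -6.2 × 1.9 km = -11.78°C, so T = -17.82°C.
Dry descent to 3800 m: +9.9 × 0.6 km = +5.94°C, so T = -11.88°C.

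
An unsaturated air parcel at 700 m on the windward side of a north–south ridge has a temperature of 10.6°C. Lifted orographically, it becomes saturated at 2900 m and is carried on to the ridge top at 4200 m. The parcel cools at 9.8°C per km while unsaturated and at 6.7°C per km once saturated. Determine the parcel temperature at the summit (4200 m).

-19.67°C

700 → 2900 m (dry, 9.8°C/km): ΔT = -9.8 × 2.2 = -21.56°C → T = -10.96°C
2900 → 4200 m (saturated, 6.7°C/km): ΔT = -6.7 × 1.3 = -8.71°C → T = -19.67°C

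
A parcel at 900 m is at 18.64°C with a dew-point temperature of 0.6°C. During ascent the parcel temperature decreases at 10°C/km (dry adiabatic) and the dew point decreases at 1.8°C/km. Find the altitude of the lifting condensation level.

3100 m

T and T_d converge at 10 − 1.8 = 8.2°C per km
Height above start = (18.64 − 0.6) / 8.2 = 2.2 km
LCL altitude = 900 m + 2200 m = 3100 m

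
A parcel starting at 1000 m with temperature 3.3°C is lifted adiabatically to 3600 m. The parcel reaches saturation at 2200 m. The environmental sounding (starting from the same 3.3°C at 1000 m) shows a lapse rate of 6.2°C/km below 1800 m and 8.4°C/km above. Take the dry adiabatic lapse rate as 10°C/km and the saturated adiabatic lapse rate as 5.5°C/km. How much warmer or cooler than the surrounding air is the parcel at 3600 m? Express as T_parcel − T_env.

+0.38°C (parcel warmer than environment)

Parcel:
  From 1000 m to 2200 m (dry): cools by 10 × 1.2 = 12°C, giving -8.7°C.
  From 2200 m to 3600 m (saturated): cools by 5.5 × 1.4 = 7.7°C, giving -16.4°C.
Environment:
  From 1000 m to 1800 m (environment, lower layer): cools by 6.2 × 0.8 = 4.96°C, giving -1.66°C.
  From 1800 m to 3600 m (environment, upper layer): cools by 8.4 × 1.8 = 15.12°C, giving -16.78°C.
T_parcel − T_env = -16.4 − (-16.78) = +0.38°C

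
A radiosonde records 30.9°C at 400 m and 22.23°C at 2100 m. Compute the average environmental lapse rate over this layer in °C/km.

Γ = −ΔT/Δz = (30.9 − 22.23) / (2100 − 400) m
  = 8.67°C / 1.7 km = 5.1°C/km

5.1°C/km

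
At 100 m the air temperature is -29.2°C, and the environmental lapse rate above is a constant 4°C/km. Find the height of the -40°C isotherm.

2800 m

Height above start = (-29.2 − (-40)) / 4 = 2.7 km
Altitude = 100 m + 2700 m = 2800 m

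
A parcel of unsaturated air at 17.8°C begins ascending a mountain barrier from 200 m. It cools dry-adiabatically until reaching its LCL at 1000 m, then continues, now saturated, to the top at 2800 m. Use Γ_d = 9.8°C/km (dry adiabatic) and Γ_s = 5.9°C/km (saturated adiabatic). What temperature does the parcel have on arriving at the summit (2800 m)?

-0.66°C

200 → 1000 m (dry, 9.8°C/km): ΔT = -9.8 × 0.8 = -7.84°C → T = 9.96°C
1000 → 2800 m (saturated, 5.9°C/km): ΔT = -5.9 × 1.8 = -10.62°C → T = -0.66°C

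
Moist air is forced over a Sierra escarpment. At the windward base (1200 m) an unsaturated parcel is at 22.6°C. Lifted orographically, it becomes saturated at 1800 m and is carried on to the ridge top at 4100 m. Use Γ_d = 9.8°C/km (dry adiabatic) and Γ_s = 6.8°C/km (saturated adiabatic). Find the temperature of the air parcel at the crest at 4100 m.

1.08°C

1200 → 1800 m (dry, 9.8°C/km): ΔT = -9.8 × 0.6 = -5.88°C → T = 16.72°C
1800 → 4100 m (saturated, 6.8°C/km): ΔT = -6.8 × 2.3 = -15.64°C → T = 1.08°C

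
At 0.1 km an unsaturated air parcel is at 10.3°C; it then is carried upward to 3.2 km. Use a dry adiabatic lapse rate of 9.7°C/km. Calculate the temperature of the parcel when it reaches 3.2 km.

100–3200 m, dry adiabatic: Δz = 3.1 km ⇒ ΔT = -30.07°C; T = -19.77°C

-19.77°C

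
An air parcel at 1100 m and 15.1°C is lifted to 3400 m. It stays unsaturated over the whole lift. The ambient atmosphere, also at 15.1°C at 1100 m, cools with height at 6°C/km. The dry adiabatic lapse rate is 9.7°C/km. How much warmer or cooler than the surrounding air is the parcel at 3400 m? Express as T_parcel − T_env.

Parcel:
  1100 → 3400 m (dry, 9.7°C/km): ΔT = -9.7 × 2.3 = -22.31°C → T = -7.21°C
Environment:
  1100 → 3400 m (environment, 6°C/km): ΔT = -6 × 2.3 = -13.8°C → T = 1.3°C
T_parcel − T_env = -7.21 − 1.3 = -8.51°C

-8.51°C (parcel cooler than environment)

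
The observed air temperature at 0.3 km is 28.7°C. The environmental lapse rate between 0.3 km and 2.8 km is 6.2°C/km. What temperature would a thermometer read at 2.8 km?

From 300 m to 2800 m (environmental): cools by 6.2 × 2.5 = 15.5°C, giving 13.2°C.

13.2°C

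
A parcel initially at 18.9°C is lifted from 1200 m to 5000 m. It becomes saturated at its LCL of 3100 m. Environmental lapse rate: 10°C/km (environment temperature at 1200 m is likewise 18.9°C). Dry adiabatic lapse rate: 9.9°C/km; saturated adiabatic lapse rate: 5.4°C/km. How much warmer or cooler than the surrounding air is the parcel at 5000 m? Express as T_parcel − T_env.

Parcel:
  1200–3100 m, dry: Δz = 1.9 km ⇒ ΔT = -18.81°C; T = 0.09°C
  3100–5000 m, saturated: Δz = 1.9 km ⇒ ΔT = -10.26°C; T = -10.17°C
Environment:
  1200–5000 m, environment: Δz = 3.8 km ⇒ ΔT = -38°C; T = -19.1°C
T_parcel − T_env = -10.17 − (-19.1) = +8.93°C

+8.93°C (parcel warmer than environment)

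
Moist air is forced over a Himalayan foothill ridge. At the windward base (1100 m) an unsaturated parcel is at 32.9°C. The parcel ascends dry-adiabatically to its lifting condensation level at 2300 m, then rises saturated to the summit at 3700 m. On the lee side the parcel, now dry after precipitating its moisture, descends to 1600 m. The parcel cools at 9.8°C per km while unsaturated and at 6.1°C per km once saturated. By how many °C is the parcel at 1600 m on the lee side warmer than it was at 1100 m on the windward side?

1100–2300 m, dry: Δz = 1.2 km ⇒ ΔT = -11.76°C; T = 21.14°C
2300–3700 m, saturated: Δz = 1.4 km ⇒ ΔT = -8.54°C; T = 12.6°C
3700–1600 m, dry descent: Δz = 2.1 km ⇒ ΔT = +20.58°C; T = 33.18°C
Net change vs windward start: 33.18 − 32.9 = +0.28°C

+0.28°C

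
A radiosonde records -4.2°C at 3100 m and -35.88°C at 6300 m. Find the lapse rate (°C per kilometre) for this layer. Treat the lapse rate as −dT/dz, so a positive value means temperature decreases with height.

Γ = −ΔT/Δz = (-4.2 − (-35.88)) / (6300 − 3100) m
  = 31.68°C / 3.2 km = 9.9°C/km

9.9°C/km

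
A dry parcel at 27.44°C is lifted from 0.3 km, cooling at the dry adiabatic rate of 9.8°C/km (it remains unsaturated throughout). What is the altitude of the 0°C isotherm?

Height above start = (27.44 − 0) / 9.8 = 2.8 km
Altitude = 300 m + 2800 m = 3100 m

3.1 km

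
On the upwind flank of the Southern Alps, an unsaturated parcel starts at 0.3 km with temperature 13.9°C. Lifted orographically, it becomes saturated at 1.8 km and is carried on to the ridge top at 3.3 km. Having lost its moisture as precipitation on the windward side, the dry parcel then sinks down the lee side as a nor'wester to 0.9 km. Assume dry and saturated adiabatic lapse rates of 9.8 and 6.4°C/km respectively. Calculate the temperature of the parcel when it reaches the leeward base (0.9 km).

300–1800 m, dry: Δz = 1.5 km ⇒ ΔT = -14.7°C; T = -0.8°C
1800–3300 m, saturated: Δz = 1.5 km ⇒ ΔT = -9.6°C; T = -10.4°C
3300–900 m, dry descent: Δz = 2.4 km ⇒ ΔT = +23.52°C; T = 13.12°C

13.12°C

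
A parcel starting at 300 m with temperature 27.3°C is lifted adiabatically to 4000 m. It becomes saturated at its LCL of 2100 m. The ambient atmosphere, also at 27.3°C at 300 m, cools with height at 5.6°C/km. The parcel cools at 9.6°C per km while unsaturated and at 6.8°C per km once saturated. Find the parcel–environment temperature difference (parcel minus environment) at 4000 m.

Parcel:
  300 → 2100 m (dry, 9.6°C/km): ΔT = -9.6 × 1.8 = -17.28°C → T = 10.02°C
  2100 → 4000 m (saturated, 6.8°C/km): ΔT = -6.8 × 1.9 = -12.92°C → T = -2.9°C
Environment:
  300 → 4000 m (environment, 5.6°C/km): ΔT = -5.6 × 3.7 = -20.72°C → T = 6.58°C
T_parcel − T_env = -2.9 − 6.58 = -9.48°C

-9.48°C (parcel cooler than environment)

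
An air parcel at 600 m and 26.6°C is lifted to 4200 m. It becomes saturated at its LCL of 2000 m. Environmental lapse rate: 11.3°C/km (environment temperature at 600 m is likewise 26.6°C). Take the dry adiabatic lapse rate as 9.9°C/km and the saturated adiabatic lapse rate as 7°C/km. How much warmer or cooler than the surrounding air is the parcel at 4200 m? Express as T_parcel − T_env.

Parcel:
  600–2000 m, dry: Δz = 1.4 km ⇒ ΔT = -13.86°C; T = 12.74°C
  2000–4200 m, saturated: Δz = 2.2 km ⇒ ΔT = -15.4°C; T = -2.66°C
Environment:
  600–4200 m, environment: Δz = 3.6 km ⇒ ΔT = -40.68°C; T = -14.08°C
T_parcel − T_env = -2.66 − (-14.08) = +11.42°C

+11.42°C (parcel warmer than environment)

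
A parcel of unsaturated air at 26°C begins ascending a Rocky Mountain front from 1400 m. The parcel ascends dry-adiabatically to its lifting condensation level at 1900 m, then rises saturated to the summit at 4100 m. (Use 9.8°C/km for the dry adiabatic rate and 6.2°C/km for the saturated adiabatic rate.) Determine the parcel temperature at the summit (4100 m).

7.46°C

Dry to 1900 m: -9.8 × 0.5 km = -4.9°C, so T = 21.1°C.
Saturated to 4100 m: -6.2 × 2.2 km = -13.64°C, so T = 7.46°C.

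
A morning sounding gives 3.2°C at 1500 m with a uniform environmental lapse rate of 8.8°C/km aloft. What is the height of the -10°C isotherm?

Height above start = (3.2 − (-10)) / 8.8 = 1.5 km
Altitude = 1500 m + 1500 m = 3000 m

3000 m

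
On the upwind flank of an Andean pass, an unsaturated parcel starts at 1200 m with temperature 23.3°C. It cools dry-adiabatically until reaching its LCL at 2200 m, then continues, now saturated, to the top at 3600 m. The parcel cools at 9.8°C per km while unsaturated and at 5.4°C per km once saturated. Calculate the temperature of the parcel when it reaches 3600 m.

From 1200 m to 2200 m (dry): cools by 9.8 × 1 = 9.8°C, giving 13.5°C.
From 2200 m to 3600 m (saturated): cools by 5.4 × 1.4 = 7.56°C, giving 5.94°C.

5.94°C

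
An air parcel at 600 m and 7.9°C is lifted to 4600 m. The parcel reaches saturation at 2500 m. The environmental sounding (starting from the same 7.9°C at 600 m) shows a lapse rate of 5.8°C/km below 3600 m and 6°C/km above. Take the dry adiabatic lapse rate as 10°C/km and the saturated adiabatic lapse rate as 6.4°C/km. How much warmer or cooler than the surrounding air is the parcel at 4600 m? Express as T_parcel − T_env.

-9.04°C (parcel cooler than environment)

Parcel:
  Dry to 2500 m: -10 × 1.9 km = -19°C, so T = -11.1°C.
  Saturated to 4600 m: -6.4 × 2.1 km = -13.44°C, so T = -24.54°C.
Environment:
  Environment, lower layer to 3600 m: -5.8 × 3 km = -17.4°C, so T = -9.5°C.
  Environment, upper layer to 4600 m: -6 × 1 km = -6°C, so T = -15.5°C.
T_parcel − T_env = -24.54 − (-15.5) = -9.04°C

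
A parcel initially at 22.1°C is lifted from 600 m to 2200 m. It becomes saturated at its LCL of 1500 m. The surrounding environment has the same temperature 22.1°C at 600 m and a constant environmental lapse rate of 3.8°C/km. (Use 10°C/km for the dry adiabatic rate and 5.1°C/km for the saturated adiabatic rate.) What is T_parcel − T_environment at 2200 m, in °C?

-6.49°C (parcel cooler than environment)

Parcel:
  From 600 m to 1500 m (dry): cools by 10 × 0.9 = 9°C, giving 13.1°C.
  From 1500 m to 2200 m (saturated): cools by 5.1 × 0.7 = 3.57°C, giving 9.53°C.
Environment:
  From 600 m to 2200 m (environment): cools by 3.8 × 1.6 = 6.08°C, giving 16.02°C.
T_parcel − T_env = 9.53 − 16.02 = -6.49°C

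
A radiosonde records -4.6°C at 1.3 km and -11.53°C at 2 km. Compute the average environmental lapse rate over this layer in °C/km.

9.9°C/km

Γ = −ΔT/Δz = (-4.6 − (-11.53)) / (2000 − 1300) m
  = 6.93°C / 0.7 km = 9.9°C/km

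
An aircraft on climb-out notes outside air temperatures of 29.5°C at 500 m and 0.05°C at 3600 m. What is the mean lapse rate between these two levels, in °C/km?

Γ = −ΔT/Δz = (29.5 − 0.05) / (3600 − 500) m
  = 29.45°C / 3.1 km = 9.5°C/km

9.5°C/km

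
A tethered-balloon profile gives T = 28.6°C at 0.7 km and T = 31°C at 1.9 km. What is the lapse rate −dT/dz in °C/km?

-2°C/km

Γ = −ΔT/Δz = (28.6 − 31) / (1900 − 700) m
  = -2.4°C / 1.2 km = -2°C/km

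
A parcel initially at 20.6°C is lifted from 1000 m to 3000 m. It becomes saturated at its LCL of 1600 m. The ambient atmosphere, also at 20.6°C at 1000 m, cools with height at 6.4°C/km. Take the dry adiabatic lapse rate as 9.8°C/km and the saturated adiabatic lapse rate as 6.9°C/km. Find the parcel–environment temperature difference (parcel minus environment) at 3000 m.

-2.74°C (parcel cooler than environment)

Parcel:
  Dry to 1600 m: -9.8 × 0.6 km = -5.88°C, so T = 14.72°C.
  Saturated to 3000 m: -6.9 × 1.4 km = -9.66°C, so T = 5.06°C.
Environment:
  Environment to 3000 m: -6.4 × 2 km = -12.8°C, so T = 7.8°C.
T_parcel − T_env = 5.06 − 7.8 = -2.74°C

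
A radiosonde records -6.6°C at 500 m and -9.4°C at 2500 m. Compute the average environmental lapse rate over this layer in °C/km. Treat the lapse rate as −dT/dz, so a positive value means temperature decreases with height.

Γ = −ΔT/Δz = (-6.6 − (-9.4)) / (2500 − 500) m
  = 2.8°C / 2 km = 1.4°C/km

1.4°C/km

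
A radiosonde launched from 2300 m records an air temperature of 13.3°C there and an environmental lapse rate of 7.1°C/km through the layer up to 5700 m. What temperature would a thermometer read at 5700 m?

2300 → 5700 m (environmental, 7.1°C/km): ΔT = -7.1 × 3.4 = -24.14°C → T = -10.84°C

-10.84°C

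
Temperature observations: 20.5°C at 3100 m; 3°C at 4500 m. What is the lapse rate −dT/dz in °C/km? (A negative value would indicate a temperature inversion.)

12.5°C/km

Γ = −ΔT/Δz = (20.5 − 3) / (4500 − 3100) m
  = 17.5°C / 1.4 km = 12.5°C/km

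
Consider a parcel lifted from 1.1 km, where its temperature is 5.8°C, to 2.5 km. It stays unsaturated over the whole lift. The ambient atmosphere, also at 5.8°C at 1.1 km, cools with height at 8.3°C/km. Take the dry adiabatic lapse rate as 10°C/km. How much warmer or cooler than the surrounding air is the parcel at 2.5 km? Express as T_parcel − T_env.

-2.38°C (parcel cooler than environment)

Parcel:
  From 1100 m to 2500 m (dry): cools by 10 × 1.4 = 14°C, giving -8.2°C.
Environment:
  From 1100 m to 2500 m (environment): cools by 8.3 × 1.4 = 11.62°C, giving -5.82°C.
T_parcel − T_env = -8.2 − (-5.82) = -2.38°C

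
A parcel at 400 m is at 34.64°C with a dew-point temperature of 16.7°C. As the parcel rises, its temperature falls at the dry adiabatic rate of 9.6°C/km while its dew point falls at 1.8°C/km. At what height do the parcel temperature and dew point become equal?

T and T_d converge at 9.6 − 1.8 = 7.8°C per km
Height above start = (34.64 − 16.7) / 7.8 = 2.3 km
LCL altitude = 400 m + 2300 m = 2700 m

2700 m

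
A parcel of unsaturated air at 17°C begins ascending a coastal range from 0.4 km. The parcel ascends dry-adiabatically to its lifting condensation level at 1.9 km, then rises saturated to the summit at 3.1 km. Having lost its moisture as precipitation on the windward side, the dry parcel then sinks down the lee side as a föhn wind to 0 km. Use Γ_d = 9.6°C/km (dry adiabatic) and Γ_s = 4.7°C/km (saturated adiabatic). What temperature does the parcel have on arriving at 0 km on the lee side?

Dry to 1900 m: -9.6 × 1.5 km = -14.4°C, so T = 2.6°C.
Saturated to 3100 m: -4.7 × 1.2 km = -5.64°C, so T = -3.04°C.
Dry descent to 0 m: +9.6 × 3.1 km = +29.76°C, so T = 26.72°C.

26.72°C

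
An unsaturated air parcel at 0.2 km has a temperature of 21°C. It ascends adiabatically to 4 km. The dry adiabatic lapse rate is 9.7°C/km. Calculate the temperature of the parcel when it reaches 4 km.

From 200 m to 4000 m (dry adiabatic): cools by 9.7 × 3.8 = 36.86°C, giving -15.86°C.

-15.86°C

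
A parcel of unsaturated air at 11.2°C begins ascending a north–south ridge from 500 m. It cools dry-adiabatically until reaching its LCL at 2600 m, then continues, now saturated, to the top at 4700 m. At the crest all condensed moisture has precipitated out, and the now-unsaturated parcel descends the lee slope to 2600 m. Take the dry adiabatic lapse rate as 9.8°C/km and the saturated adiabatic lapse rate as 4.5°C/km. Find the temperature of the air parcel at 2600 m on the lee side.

1.75°C

From 500 m to 2600 m (dry): cools by 9.8 × 2.1 = 20.58°C, giving -9.38°C.
From 2600 m to 4700 m (saturated): cools by 4.5 × 2.1 = 9.45°C, giving -18.83°C.
From 4700 m to 2600 m (dry descent): warms by 9.8 × 2.1 = 20.58°C, giving 1.75°C.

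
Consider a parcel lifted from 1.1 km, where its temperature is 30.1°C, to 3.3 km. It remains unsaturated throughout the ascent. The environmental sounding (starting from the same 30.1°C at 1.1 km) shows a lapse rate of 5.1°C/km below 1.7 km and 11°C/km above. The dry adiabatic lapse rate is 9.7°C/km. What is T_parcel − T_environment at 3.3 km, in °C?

-0.68°C (parcel cooler than environment)

Parcel:
  1100–3300 m, dry: Δz = 2.2 km ⇒ ΔT = -21.34°C; T = 8.76°C
Environment:
  1100–1700 m, environment, lower layer: Δz = 0.6 km ⇒ ΔT = -3.06°C; T = 27.04°C
  1700–3300 m, environment, upper layer: Δz = 1.6 km ⇒ ΔT = -17.6°C; T = 9.44°C
T_parcel − T_env = 8.76 − 9.44 = -0.68°C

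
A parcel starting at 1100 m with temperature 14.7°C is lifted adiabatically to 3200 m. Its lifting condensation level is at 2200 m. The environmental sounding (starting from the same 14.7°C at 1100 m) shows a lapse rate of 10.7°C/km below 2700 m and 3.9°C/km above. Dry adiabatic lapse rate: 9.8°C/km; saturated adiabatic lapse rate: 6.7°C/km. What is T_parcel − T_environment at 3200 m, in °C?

Parcel:
  1100–2200 m, dry: Δz = 1.1 km ⇒ ΔT = -10.78°C; T = 3.92°C
  2200–3200 m, saturated: Δz = 1 km ⇒ ΔT = -6.7°C; T = -2.78°C
Environment:
  1100–2700 m, environment, lower layer: Δz = 1.6 km ⇒ ΔT = -17.12°C; T = -2.42°C
  2700–3200 m, environment, upper layer: Δz = 0.5 km ⇒ ΔT = -1.95°C; T = -4.37°C
T_parcel − T_env = -2.78 − (-4.37) = +1.59°C

+1.59°C (parcel warmer than environment)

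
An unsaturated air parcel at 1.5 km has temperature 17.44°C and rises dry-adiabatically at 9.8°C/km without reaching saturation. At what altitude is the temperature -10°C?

Height above start = (17.44 − (-10)) / 9.8 = 2.8 km
Altitude = 1500 m + 2800 m = 4300 m

4.3 km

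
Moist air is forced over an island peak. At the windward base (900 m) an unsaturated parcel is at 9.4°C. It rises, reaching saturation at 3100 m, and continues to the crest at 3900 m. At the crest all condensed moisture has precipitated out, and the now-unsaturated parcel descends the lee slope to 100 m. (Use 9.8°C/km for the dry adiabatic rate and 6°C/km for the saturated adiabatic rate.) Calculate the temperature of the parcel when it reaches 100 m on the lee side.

20.28°C

900 → 3100 m (dry, 9.8°C/km): ΔT = -9.8 × 2.2 = -21.56°C → T = -12.16°C
3100 → 3900 m (saturated, 6°C/km): ΔT = -6 × 0.8 = -4.8°C → T = -16.96°C
3900 → 100 m (dry descent, 9.8°C/km): ΔT = +9.8 × 3.8 = +37.24°C → T = 20.28°C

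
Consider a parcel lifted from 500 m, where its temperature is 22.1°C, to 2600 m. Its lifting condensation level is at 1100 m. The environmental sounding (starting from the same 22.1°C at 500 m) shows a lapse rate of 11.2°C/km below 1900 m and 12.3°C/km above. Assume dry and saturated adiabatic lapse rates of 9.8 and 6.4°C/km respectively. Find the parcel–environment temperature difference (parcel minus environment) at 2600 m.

+8.81°C (parcel warmer than environment)

Parcel:
  500 → 1100 m (dry, 9.8°C/km): ΔT = -9.8 × 0.6 = -5.88°C → T = 16.22°C
  1100 → 2600 m (saturated, 6.4°C/km): ΔT = -6.4 × 1.5 = -9.6°C → T = 6.62°C
Environment:
  500 → 1900 m (environment, lower layer, 11.2°C/km): ΔT = -11.2 × 1.4 = -15.68°C → T = 6.42°C
  1900 → 2600 m (environment, upper layer, 12.3°C/km): ΔT = -12.3 × 0.7 = -8.61°C → T = -2.19°C
T_parcel − T_env = 6.62 − (-2.19) = +8.81°C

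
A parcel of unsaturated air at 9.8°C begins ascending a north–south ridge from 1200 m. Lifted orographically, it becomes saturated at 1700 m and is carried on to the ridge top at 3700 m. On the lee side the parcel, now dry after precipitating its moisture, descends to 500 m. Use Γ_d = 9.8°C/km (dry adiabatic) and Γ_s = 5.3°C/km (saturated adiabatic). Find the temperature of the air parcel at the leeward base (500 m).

Dry to 1700 m: -9.8 × 0.5 km = -4.9°C, so T = 4.9°C.
Saturated to 3700 m: -5.3 × 2 km = -10.6°C, so T = -5.7°C.
Dry descent to 500 m: +9.8 × 3.2 km = +31.36°C, so T = 25.66°C.

25.66°C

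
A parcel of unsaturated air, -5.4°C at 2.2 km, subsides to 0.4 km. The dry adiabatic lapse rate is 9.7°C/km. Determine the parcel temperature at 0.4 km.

From 2200 m to 400 m (dry adiabatic): warms by 9.7 × 1.8 = 17.46°C, giving 12.06°C.

12.06°C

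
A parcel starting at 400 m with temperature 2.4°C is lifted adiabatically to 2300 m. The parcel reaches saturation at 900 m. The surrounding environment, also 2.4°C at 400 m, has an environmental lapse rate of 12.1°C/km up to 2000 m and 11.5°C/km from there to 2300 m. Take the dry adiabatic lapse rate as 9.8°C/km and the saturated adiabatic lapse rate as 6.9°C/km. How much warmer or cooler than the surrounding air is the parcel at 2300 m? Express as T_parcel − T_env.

+8.25°C (parcel warmer than environment)

Parcel:
  From 400 m to 900 m (dry): cools by 9.8 × 0.5 = 4.9°C, giving -2.5°C.
  From 900 m to 2300 m (saturated): cools by 6.9 × 1.4 = 9.66°C, giving -12.16°C.
Environment:
  From 400 m to 2000 m (environment, lower layer): cools by 12.1 × 1.6 = 19.36°C, giving -16.96°C.
  From 2000 m to 2300 m (environment, upper layer): cools by 11.5 × 0.3 = 3.45°C, giving -20.41°C.
T_parcel − T_env = -12.16 − (-20.41) = +8.25°C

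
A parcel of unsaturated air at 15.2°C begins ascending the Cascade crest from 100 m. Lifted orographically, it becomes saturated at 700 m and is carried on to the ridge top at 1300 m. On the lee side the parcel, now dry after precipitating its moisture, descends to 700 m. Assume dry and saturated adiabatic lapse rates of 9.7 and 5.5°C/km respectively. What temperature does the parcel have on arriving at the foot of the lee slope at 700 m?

11.9°C

From 100 m to 700 m (dry): cools by 9.7 × 0.6 = 5.82°C, giving 9.38°C.
From 700 m to 1300 m (saturated): cools by 5.5 × 0.6 = 3.3°C, giving 6.08°C.
From 1300 m to 700 m (dry descent): warms by 9.7 × 0.6 = 5.82°C, giving 11.9°C.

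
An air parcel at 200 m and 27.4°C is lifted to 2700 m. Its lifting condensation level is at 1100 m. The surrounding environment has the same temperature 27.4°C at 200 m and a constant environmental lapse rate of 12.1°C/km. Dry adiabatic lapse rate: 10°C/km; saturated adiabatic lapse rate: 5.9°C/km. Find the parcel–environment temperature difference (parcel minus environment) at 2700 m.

+11.81°C (parcel warmer than environment)

Parcel:
  200–1100 m, dry: Δz = 0.9 km ⇒ ΔT = -9°C; T = 18.4°C
  1100–2700 m, saturated: Δz = 1.6 km ⇒ ΔT = -9.44°C; T = 8.96°C
Environment:
  200–2700 m, environment: Δz = 2.5 km ⇒ ΔT = -30.25°C; T = -2.85°C
T_parcel − T_env = 8.96 − (-2.85) = +11.81°C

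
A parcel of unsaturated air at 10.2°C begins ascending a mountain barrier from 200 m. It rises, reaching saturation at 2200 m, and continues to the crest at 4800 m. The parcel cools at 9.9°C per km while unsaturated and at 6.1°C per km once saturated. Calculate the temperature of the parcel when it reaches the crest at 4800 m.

200 → 2200 m (dry, 9.9°C/km): ΔT = -9.9 × 2 = -19.8°C → T = -9.6°C
2200 → 4800 m (saturated, 6.1°C/km): ΔT = -6.1 × 2.6 = -15.86°C → T = -25.46°C

-25.46°C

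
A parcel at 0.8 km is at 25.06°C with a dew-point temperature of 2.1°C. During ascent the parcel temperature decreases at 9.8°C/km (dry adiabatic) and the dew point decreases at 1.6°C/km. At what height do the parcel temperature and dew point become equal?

T and T_d converge at 9.8 − 1.6 = 8.2°C per km
Height above start = (25.06 − 2.1) / 8.2 = 2.8 km
LCL altitude = 800 m + 2800 m = 3600 m

3.6 km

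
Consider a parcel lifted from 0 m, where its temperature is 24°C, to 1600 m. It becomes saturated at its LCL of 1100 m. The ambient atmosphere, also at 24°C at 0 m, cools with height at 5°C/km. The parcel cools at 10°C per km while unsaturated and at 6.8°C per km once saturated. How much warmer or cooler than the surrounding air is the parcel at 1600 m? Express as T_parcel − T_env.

Parcel:
  0–1100 m, dry: Δz = 1.1 km ⇒ ΔT = -11°C; T = 13°C
  1100–1600 m, saturated: Δz = 0.5 km ⇒ ΔT = -3.4°C; T = 9.6°C
Environment:
  0–1600 m, environment: Δz = 1.6 km ⇒ ΔT = -8°C; T = 16°C
T_parcel − T_env = 9.6 − 16 = -6.4°C

-6.4°C (parcel cooler than environment)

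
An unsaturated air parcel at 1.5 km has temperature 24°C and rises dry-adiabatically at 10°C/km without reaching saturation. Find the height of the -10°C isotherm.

4.9 km

Height above start = (24 − (-10)) / 10 = 3.4 km
Altitude = 1500 m + 3400 m = 4900 m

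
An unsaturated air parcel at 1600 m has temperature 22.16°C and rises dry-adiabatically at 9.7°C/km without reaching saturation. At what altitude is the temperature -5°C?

Height above start = (22.16 − (-5)) / 9.7 = 2.8 km
Altitude = 1600 m + 2800 m = 4400 m

4400 m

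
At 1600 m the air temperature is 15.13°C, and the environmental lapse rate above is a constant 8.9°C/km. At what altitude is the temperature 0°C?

Height above start = (15.13 − 0) / 8.9 = 1.7 km
Altitude = 1600 m + 1700 m = 3300 m

3300 m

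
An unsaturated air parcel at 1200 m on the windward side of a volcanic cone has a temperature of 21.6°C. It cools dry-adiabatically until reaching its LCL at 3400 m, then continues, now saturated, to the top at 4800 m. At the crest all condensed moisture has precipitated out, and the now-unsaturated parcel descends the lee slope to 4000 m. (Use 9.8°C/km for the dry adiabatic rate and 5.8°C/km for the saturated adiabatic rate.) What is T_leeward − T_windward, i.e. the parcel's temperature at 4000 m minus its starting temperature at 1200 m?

From 1200 m to 3400 m (dry): cools by 9.8 × 2.2 = 21.56°C, giving 0.04°C.
From 3400 m to 4800 m (saturated): cools by 5.8 × 1.4 = 8.12°C, giving -8.08°C.
From 4800 m to 4000 m (dry descent): warms by 9.8 × 0.8 = 7.84°C, giving -0.24°C.
Net change vs windward start: -0.24 − 21.6 = -21.84°C

-21.84°C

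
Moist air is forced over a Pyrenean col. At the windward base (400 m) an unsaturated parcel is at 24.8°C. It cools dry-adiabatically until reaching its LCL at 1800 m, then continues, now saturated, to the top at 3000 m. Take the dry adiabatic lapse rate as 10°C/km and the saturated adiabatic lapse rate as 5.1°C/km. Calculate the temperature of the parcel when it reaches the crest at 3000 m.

400 → 1800 m (dry, 10°C/km): ΔT = -10 × 1.4 = -14°C → T = 10.8°C
1800 → 3000 m (saturated, 5.1°C/km): ΔT = -5.1 × 1.2 = -6.12°C → T = 4.68°C

4.68°C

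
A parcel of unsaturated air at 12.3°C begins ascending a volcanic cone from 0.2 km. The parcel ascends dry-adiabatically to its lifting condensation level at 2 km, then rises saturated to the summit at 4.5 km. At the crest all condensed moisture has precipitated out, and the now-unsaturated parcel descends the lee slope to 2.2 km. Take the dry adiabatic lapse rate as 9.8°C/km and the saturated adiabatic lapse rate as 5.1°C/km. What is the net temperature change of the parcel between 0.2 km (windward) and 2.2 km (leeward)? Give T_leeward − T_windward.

-7.85°C

200 → 2000 m (dry, 9.8°C/km): ΔT = -9.8 × 1.8 = -17.64°C → T = -5.34°C
2000 → 4500 m (saturated, 5.1°C/km): ΔT = -5.1 × 2.5 = -12.75°C → T = -18.09°C
4500 → 2200 m (dry descent, 9.8°C/km): ΔT = +9.8 × 2.3 = +22.54°C → T = 4.45°C
Net change vs windward start: 4.45 − 12.3 = -7.85°C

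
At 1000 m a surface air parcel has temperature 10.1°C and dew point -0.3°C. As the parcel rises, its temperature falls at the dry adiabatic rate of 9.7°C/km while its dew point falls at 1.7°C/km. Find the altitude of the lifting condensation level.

T and T_d converge at 9.7 − 1.7 = 8°C per km
Height above start = (10.1 − (-0.3)) / 8 = 1.3 km
LCL altitude = 1000 m + 1300 m = 2300 m

2300 m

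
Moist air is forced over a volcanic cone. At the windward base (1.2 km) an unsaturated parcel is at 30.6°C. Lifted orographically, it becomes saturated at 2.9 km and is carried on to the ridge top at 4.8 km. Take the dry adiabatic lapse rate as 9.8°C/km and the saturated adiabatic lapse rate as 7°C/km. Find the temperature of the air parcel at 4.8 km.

0.64°C

1200 → 2900 m (dry, 9.8°C/km): ΔT = -9.8 × 1.7 = -16.66°C → T = 13.94°C
2900 → 4800 m (saturated, 7°C/km): ΔT = -7 × 1.9 = -13.3°C → T = 0.64°C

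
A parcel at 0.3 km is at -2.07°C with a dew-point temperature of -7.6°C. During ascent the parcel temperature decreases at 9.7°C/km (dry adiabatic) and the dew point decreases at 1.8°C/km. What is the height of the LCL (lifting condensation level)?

1 km

T and T_d converge at 9.7 − 1.8 = 7.9°C per km
Height above start = (-2.07 − (-7.6)) / 7.9 = 0.7 km
LCL altitude = 300 m + 700 m = 1000 m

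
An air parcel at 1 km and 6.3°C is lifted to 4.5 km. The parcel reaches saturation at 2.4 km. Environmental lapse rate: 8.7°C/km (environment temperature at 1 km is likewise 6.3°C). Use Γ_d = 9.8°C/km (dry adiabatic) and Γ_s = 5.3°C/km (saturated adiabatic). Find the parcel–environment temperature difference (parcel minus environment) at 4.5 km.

Parcel:
  1000 → 2400 m (dry, 9.8°C/km): ΔT = -9.8 × 1.4 = -13.72°C → T = -7.42°C
  2400 → 4500 m (saturated, 5.3°C/km): ΔT = -5.3 × 2.1 = -11.13°C → T = -18.55°C
Environment:
  1000 → 4500 m (environment, 8.7°C/km): ΔT = -8.7 × 3.5 = -30.45°C → T = -24.15°C
T_parcel − T_env = -18.55 − (-24.15) = +5.6°C

+5.6°C (parcel warmer than environment)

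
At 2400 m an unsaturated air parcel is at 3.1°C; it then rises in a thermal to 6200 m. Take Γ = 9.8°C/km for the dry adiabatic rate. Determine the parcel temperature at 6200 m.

2400 → 6200 m (dry adiabatic, 9.8°C/km): ΔT = -9.8 × 3.8 = -37.24°C → T = -34.14°C

-34.14°C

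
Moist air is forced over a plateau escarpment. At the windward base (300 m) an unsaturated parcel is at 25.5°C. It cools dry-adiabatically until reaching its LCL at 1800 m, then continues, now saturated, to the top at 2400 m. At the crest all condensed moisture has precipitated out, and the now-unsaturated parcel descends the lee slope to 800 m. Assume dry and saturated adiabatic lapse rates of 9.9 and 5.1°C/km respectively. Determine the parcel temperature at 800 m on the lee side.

23.43°C

300–1800 m, dry: Δz = 1.5 km ⇒ ΔT = -14.85°C; T = 10.65°C
1800–2400 m, saturated: Δz = 0.6 km ⇒ ΔT = -3.06°C; T = 7.59°C
2400–800 m, dry descent: Δz = 1.6 km ⇒ ΔT = +15.84°C; T = 23.43°C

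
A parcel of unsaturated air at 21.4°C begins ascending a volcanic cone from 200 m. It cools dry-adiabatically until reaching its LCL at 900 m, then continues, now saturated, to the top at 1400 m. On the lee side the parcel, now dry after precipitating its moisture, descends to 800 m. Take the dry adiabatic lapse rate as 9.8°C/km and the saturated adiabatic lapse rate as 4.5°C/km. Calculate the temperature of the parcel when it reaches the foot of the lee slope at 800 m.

18.17°C

200 → 900 m (dry, 9.8°C/km): ΔT = -9.8 × 0.7 = -6.86°C → T = 14.54°C
900 → 1400 m (saturated, 4.5°C/km): ΔT = -4.5 × 0.5 = -2.25°C → T = 12.29°C
1400 → 800 m (dry descent, 9.8°C/km): ΔT = +9.8 × 0.6 = +5.88°C → T = 18.17°C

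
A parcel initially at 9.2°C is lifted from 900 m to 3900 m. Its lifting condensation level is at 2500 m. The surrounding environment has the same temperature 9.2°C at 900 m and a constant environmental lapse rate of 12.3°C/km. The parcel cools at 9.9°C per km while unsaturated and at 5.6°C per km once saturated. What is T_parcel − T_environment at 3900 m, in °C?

+13.22°C (parcel warmer than environment)

Parcel:
  900–2500 m, dry: Δz = 1.6 km ⇒ ΔT = -15.84°C; T = -6.64°C
  2500–3900 m, saturated: Δz = 1.4 km ⇒ ΔT = -7.84°C; T = -14.48°C
Environment:
  900–3900 m, environment: Δz = 3 km ⇒ ΔT = -36.9°C; T = -27.7°C
T_parcel − T_env = -14.48 − (-27.7) = +13.22°C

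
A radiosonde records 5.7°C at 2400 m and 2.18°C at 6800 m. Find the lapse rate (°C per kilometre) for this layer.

0.8°C/km

Γ = −ΔT/Δz = (5.7 − 2.18) / (6800 − 2400) m
  = 3.52°C / 4.4 km = 0.8°C/km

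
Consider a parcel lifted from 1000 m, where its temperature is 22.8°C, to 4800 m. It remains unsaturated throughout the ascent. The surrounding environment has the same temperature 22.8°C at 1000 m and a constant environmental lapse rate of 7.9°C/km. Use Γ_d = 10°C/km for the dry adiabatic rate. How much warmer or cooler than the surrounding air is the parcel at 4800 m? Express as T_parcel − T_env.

Parcel:
  Dry to 4800 m: -10 × 3.8 km = -38°C, so T = -15.2°C.
Environment:
  Environment to 4800 m: -7.9 × 3.8 km = -30.02°C, so T = -7.22°C.
T_parcel − T_env = -15.2 − (-7.22) = -7.98°C

-7.98°C (parcel cooler than environment)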